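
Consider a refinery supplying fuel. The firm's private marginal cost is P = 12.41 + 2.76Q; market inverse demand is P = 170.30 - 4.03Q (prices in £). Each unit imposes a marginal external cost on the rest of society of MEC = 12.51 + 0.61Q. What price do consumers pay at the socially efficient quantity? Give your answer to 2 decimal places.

Social marginal cost = private MC + MEC = 24.92 + 3.37Q.
Set SMC = demand: 24.92 + 3.37Q = 170.30 - 4.03Q → Q* = 19.6459.
Consumer price on the demand curve at Q*: 170.30 − 4.03×19.6459 = 91.1270.

P = £91.13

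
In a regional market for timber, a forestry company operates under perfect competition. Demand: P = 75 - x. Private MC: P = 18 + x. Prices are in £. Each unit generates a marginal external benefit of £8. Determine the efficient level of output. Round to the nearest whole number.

Social marginal cost = private MC − MEB = 10 + x.
Set SMC = demand: 10 + x = 75 - x → x* = 32.5000.

x* = 33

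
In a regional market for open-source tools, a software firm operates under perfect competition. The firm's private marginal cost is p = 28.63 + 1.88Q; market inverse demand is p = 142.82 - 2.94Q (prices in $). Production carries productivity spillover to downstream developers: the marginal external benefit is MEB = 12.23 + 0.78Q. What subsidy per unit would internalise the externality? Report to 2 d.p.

subsidy = $36.64 per unit

Social marginal cost = private MC − MEB = 16.40 + 1.10Q.
Set SMC = demand: 16.40 + 1.10Q = 142.82 - 2.94Q → Q* = 31.2921.
The Pigouvian subsidy equals MEB at Q*: 12.23 + 0.78×31.2921 = 36.6378.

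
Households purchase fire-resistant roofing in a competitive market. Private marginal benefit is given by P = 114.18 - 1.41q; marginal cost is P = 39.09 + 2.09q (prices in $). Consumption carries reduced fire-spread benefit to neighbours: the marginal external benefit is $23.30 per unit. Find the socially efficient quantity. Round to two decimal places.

Social marginal benefit = demand + MEB = 137.48 - 1.41q.
Set SMB = MC: 137.48 - 1.41q = 39.09 + 2.09q → q* = 28.1114.

q* = 28.11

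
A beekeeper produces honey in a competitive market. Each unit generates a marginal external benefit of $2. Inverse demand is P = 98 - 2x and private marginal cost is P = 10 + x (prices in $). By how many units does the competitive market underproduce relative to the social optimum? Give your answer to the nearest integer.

1 units

Market equilibrium (private): 10 + x = 98 - 2x → x_m = 29.3333.
Social marginal cost = private MC − MEB = 8 + x.
Set SMC = demand: 8 + x = 98 - 2x → x* = 30.0000.
Gap = |29.3333 − 30.0000| = 0.6667.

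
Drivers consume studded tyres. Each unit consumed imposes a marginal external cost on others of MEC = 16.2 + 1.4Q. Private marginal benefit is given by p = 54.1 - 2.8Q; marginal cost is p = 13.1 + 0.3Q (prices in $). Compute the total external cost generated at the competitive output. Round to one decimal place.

$336.7

Market equilibrium (private): 13.1 + 0.3Q = 54.1 - 2.8Q → Q_m = 13.2258.
Total external cost = ∫₀^{Q_m} (16.2 + 1.4Q) dQ = 16.2×13.2258 + ½×1.4×13.2258² = 336.7032.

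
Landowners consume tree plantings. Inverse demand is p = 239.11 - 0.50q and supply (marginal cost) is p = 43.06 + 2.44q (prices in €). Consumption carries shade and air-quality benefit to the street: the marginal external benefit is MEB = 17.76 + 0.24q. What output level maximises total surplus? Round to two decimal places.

q* = 79.19

Social marginal benefit = demand + MEB = 256.87 - 0.26q.
Set SMB = MC: 256.87 - 0.26q = 43.06 + 2.44q → q* = 79.1889.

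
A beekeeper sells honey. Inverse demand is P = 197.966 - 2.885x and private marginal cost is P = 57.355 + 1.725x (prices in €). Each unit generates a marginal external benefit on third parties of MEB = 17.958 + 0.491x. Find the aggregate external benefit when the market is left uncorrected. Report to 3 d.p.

Market equilibrium (private): 57.355 + 1.725x = 197.966 - 2.885x → x_m = 30.5013.
Total external benefit = ∫₀^{x_m} (17.958 + 0.491x) dx = 17.958×30.5013 + ½×0.491×30.5013² = 776.1382.

€776.138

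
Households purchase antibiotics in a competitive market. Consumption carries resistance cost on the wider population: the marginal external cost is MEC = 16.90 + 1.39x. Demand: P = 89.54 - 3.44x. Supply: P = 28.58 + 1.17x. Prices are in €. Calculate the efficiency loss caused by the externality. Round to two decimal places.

Market equilibrium (private): 28.58 + 1.17x = 89.54 - 3.44x → x_m = 13.2234.
Social marginal benefit = demand − MEC = 72.64 - 4.83x.
Set SMB = MC: 72.64 - 4.83x = 28.58 + 1.17x → x* = 7.3433.
The loss is the area between SMB and MC from x* to x_m; with linear curves that's a triangle of height MEC(x_m).
DWL = ½ × 5.8801 × 35.2806 = 103.7267.

DWL = €103.73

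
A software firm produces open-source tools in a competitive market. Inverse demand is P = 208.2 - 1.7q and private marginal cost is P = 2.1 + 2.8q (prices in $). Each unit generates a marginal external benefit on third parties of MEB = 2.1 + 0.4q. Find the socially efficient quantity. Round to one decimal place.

Social marginal cost = private MC − MEB = 0.0 + 2.4q.
Set SMC = demand: 0.0 + 2.4q = 208.2 - 1.7q → q* = 50.7805.

q* = 50.8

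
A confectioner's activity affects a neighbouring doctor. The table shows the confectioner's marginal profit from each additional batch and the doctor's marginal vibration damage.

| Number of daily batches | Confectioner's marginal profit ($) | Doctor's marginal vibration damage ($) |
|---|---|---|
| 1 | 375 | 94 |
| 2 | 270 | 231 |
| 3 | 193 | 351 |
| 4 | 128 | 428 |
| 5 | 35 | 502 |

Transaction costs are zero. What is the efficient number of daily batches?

Bargaining reaches the level where marginal profit last exceeds marginal vibration damage.
That holds through level 2 (270 ≥ 231) but not at 3 (193 < 351).

2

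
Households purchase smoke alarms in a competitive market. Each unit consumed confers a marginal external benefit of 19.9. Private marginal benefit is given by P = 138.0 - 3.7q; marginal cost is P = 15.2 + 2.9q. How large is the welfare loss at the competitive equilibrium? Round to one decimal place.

Market equilibrium (private): 15.2 + 2.9q = 138.0 - 3.7q → q_m = 18.6061.
Social marginal benefit = demand + MEB = 157.9 - 3.7q.
Set SMB = MC: 157.9 - 3.7q = 15.2 + 2.9q → q* = 21.6212.
Between q* and q_m the wedge SMB − MC runs linearly from 0 to MEB(q_m), so the loss is a triangle.
DWL = ½ × 3.0151 × 19.9000 = 30.0002.

DWL = 30.0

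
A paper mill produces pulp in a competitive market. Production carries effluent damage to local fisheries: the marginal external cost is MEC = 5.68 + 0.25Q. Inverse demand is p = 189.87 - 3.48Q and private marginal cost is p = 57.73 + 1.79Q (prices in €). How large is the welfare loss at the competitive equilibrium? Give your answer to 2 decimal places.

DWL = €12.93

Market equilibrium (private): 57.73 + 1.79Q = 189.87 - 3.48Q → Q_m = 25.0740.
Social marginal cost = private MC + MEC = 63.41 + 2.04Q.
Set SMC = demand: 63.41 + 2.04Q = 189.87 - 3.48Q → Q* = 22.9094.
The welfare-loss triangle has base |Q_m − Q*| and height MEC(Q_m) (the vertical gap between SMC and demand is zero at Q* and MEC at Q_m).
DWL = ½ × 2.1646 × 11.9485 = 12.9319.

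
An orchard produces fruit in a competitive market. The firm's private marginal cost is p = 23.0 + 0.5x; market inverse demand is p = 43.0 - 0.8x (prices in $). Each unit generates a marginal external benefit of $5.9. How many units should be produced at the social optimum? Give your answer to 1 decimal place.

x* = 19.9

Social marginal cost = private MC − MEB = 17.1 + 0.5x.
Set SMC = demand: 17.1 + 0.5x = 43.0 - 0.8x → x* = 19.9231.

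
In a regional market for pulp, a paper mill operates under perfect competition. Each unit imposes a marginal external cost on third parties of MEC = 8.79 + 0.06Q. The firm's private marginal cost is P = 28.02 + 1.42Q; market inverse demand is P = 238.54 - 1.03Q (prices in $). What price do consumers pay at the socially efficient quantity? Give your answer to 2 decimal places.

Social marginal cost = private MC + MEC = 36.81 + 1.48Q.
Set SMC = demand: 36.81 + 1.48Q = 238.54 - 1.03Q → Q* = 80.3705.
Consumer price on the demand curve at Q*: 238.54 − 1.03×80.3705 = 155.7584.

P = $155.76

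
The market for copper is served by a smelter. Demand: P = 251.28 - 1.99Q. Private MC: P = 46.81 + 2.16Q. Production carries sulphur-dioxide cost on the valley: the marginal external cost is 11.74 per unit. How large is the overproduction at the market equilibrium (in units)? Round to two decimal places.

Market equilibrium (private): 46.81 + 2.16Q = 251.28 - 1.99Q → Q_m = 49.2699.
Social marginal cost = private MC + MEC = 58.55 + 2.16Q.
Set SMC = demand: 58.55 + 2.16Q = 251.28 - 1.99Q → Q* = 46.4410.
Gap = |49.2699 − 46.4410| = 2.8289.

2.83 units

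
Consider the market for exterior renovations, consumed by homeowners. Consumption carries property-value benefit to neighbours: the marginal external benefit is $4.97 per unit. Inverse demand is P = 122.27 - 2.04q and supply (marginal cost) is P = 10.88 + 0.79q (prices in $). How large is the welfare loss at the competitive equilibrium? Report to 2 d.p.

DWL = $4.36

Market equilibrium (private): 10.88 + 0.79q = 122.27 - 2.04q → q_m = 39.3604.
Social marginal benefit = demand + MEB = 127.24 - 2.04q.
Set SMB = MC: 127.24 - 2.04q = 10.88 + 0.79q → q* = 41.1166.
The welfare-loss triangle has base |q_m − q*| and height MEB(q_m) (the vertical gap between SMB and MC is zero at q* and MEB at q_m).
DWL = ½ × 1.7562 × 4.9700 = 4.3642.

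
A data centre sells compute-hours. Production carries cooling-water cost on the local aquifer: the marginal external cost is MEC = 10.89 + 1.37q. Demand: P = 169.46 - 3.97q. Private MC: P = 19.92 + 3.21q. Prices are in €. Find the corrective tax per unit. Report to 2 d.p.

tax = €33.11 per unit

Social marginal cost = private MC + MEC = 30.81 + 4.58q.
Set SMC = demand: 30.81 + 4.58q = 169.46 - 3.97q → q* = 16.2164.
The Pigouvian tax equals MEC at q*: 10.89 + 1.37×16.2164 = 33.1065.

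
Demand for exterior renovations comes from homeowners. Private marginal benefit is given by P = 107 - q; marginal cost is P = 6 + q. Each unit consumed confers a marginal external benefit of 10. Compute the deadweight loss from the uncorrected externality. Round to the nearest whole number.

DWL = 25

Market equilibrium (private): 6 + q = 107 - q → q_m = 50.5000.
Social marginal benefit = demand + MEB = 117 - q.
Set SMB = MC: 117 - q = 6 + q → q* = 55.5000.
The loss is the area between SMB and MC from q* to q_m; with linear curves that's a triangle of height MEB(q_m).
DWL = ½ × 5.0000 × 10.0000 = 25.0000.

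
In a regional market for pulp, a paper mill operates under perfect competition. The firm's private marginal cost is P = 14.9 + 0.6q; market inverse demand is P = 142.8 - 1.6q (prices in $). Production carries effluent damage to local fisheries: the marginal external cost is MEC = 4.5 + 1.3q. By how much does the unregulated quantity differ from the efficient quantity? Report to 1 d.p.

Market equilibrium (private): 14.9 + 0.6q = 142.8 - 1.6q → q_m = 58.1364.
Social marginal cost = private MC + MEC = 19.4 + 1.9q.
Set SMC = demand: 19.4 + 1.9q = 142.8 - 1.6q → q* = 35.2571.
Gap = |58.1364 − 35.2571| = 22.8793.

22.9 units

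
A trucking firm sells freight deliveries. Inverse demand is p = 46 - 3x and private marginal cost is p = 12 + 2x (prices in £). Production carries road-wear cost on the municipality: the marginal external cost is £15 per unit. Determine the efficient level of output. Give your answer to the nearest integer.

x* = 4

Social marginal cost = private MC + MEC = 27 + 2x.
Set SMC = demand: 27 + 2x = 46 - 3x → x* = 3.8000.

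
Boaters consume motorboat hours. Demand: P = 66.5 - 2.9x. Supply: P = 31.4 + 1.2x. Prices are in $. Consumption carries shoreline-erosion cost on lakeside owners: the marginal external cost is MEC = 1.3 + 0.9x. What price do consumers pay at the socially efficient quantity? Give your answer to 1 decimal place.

Social marginal benefit = demand − MEC = 65.2 - 3.8x.
Set SMB = MC: 65.2 - 3.8x = 31.4 + 1.2x → x* = 6.7600.
Consumer price on the demand curve at x*: 66.5 − 2.9×6.7600 = 46.8960.

P = $46.9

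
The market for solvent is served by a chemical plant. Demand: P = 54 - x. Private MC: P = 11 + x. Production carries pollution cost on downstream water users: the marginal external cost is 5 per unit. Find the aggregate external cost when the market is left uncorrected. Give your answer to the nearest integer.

Market equilibrium (private): 11 + x = 54 - x → x_m = 21.5000.
Total external cost = MEC × x_m = 5 × 21.5000 = 107.5000.

108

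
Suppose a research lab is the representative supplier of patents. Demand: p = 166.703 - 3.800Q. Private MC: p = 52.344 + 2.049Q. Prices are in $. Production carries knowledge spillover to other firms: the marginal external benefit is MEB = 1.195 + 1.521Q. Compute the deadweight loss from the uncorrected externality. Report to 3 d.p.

DWL = $110.545

Market equilibrium (private): 52.344 + 2.049Q = 166.703 - 3.800Q → Q_m = 19.5519.
Social marginal cost = private MC − MEB = 51.149 + 0.528Q.
Set SMC = demand: 51.149 + 0.528Q = 166.703 - 3.800Q → Q* = 26.6992.
Between Q* and Q_m the wedge demand − SMC runs linearly from 0 to MEB(Q_m), so the loss is a triangle.
DWL = ½ × 7.1473 × 30.9334 = 110.5451.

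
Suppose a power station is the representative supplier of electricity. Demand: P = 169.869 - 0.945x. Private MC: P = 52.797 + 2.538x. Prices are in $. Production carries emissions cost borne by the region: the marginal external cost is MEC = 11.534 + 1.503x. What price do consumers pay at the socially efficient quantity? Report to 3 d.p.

Social marginal cost = private MC + MEC = 64.331 + 4.041x.
Set SMC = demand: 64.331 + 4.041x = 169.869 - 0.945x → x* = 21.1669.
Consumer price on the demand curve at x*: 169.869 − 0.945×21.1669 = 149.8663.

P = $149.866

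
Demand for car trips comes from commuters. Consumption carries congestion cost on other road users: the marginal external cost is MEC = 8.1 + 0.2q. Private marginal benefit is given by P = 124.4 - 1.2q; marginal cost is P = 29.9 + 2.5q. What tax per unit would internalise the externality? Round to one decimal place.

tax = 12.5 per unit

Social marginal benefit = demand − MEC = 116.3 - 1.4q.
Set SMB = MC: 116.3 - 1.4q = 29.9 + 2.5q → q* = 22.1538.
The Pigouvian tax equals MEC at q*: 8.1 + 0.2×22.1538 = 12.5308.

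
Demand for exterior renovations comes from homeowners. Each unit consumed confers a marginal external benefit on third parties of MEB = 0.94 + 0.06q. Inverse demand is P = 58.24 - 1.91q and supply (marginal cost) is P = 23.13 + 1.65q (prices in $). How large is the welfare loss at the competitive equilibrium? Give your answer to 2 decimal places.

DWL = $0.34

Market equilibrium (private): 23.13 + 1.65q = 58.24 - 1.91q → q_m = 9.8624.
Social marginal benefit = demand + MEB = 59.18 - 1.85q.
Set SMB = MC: 59.18 - 1.85q = 23.13 + 1.65q → q* = 10.3000.
The loss is the area between SMB and MC from q* to q_m; with linear curves that's a triangle of height MEB(q_m).
DWL = ½ × 0.4376 × 1.5317 = 0.3351.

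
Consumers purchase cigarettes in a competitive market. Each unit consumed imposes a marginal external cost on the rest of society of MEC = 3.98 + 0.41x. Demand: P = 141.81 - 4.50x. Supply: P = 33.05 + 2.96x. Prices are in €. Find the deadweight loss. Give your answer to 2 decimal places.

Market equilibrium (private): 33.05 + 2.96x = 141.81 - 4.50x → x_m = 14.5791.
Social marginal benefit = demand − MEC = 137.83 - 4.91x.
Set SMB = MC: 137.83 - 4.91x = 33.05 + 2.96x → x* = 13.3139.
The loss is the area between SMB and MC from x* to x_m; with linear curves that's a triangle of height MEC(x_m).
DWL = ½ × 1.2652 × 9.9574 = 6.2991.

DWL = €6.30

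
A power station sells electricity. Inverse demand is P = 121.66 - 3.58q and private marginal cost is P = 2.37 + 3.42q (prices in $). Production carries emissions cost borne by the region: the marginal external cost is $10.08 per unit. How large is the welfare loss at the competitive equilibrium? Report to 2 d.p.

Market equilibrium (private): 2.37 + 3.42q = 121.66 - 3.58q → q_m = 17.0414.
Social marginal cost = private MC + MEC = 12.45 + 3.42q.
Set SMC = demand: 12.45 + 3.42q = 121.66 - 3.58q → q* = 15.6014.
Height of the DWL triangle at q_m is SMC(q_m) − demand(q_m) = MEC(q_m) = 10.0800.
DWL = ½ × 1.4400 × 10.0800 = 7.2576.

DWL = $7.26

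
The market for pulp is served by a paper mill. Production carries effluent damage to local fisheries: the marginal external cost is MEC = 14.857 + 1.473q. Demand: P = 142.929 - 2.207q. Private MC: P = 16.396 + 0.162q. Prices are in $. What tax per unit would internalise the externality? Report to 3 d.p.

Social marginal cost = private MC + MEC = 31.253 + 1.635q.
Set SMC = demand: 31.253 + 1.635q = 142.929 - 2.207q → q* = 29.0672.
The Pigouvian tax equals MEC at q*: 14.857 + 1.473×29.0672 = 57.6730.

tax = $57.673 per unit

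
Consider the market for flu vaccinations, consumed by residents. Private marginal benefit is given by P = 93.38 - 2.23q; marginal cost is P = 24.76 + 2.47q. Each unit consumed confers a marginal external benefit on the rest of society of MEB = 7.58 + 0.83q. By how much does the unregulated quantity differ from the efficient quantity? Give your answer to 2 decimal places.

5.09 units

Market equilibrium (private): 24.76 + 2.47q = 93.38 - 2.23q → q_m = 14.6000.
Social marginal benefit = demand + MEB = 100.96 - 1.40q.
Set SMB = MC: 100.96 - 1.40q = 24.76 + 2.47q → q* = 19.6899.
Gap = |14.6000 − 19.6899| = 5.0899.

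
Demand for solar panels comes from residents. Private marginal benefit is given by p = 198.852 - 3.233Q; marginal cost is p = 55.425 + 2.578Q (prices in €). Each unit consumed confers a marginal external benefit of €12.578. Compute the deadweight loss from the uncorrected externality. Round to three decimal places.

Market equilibrium (private): 55.425 + 2.578Q = 198.852 - 3.233Q → Q_m = 24.6820.
Social marginal benefit = demand + MEB = 211.430 - 3.233Q.
Set SMB = MC: 211.430 - 3.233Q = 55.425 + 2.578Q → Q* = 26.8465.
Between Q* and Q_m the wedge SMB − MC runs linearly from 0 to MEB(Q_m), so the loss is a triangle.
DWL = ½ × 2.1645 × 12.5780 = 13.6125.

DWL = €13.613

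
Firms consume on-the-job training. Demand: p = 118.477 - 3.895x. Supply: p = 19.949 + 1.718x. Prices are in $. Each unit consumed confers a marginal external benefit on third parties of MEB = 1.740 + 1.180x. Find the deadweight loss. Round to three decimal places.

Market equilibrium (private): 19.949 + 1.718x = 118.477 - 3.895x → x_m = 17.5535.
Social marginal benefit = demand + MEB = 120.217 - 2.715x.
Set SMB = MC: 120.217 - 2.715x = 19.949 + 1.718x → x* = 22.6185.
The loss is the area between SMB and MC from x* to x_m; with linear curves that's a triangle of height MEB(x_m).
DWL = ½ × 5.0650 × 22.4532 = 56.8627.

DWL = $56.863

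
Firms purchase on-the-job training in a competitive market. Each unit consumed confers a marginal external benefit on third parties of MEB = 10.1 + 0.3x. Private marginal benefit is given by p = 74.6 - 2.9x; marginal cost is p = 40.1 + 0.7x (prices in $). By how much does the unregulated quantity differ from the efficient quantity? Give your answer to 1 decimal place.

3.9 units

Market equilibrium (private): 40.1 + 0.7x = 74.6 - 2.9x → x_m = 9.5833.
Social marginal benefit = demand + MEB = 84.7 - 2.6x.
Set SMB = MC: 84.7 - 2.6x = 40.1 + 0.7x → x* = 13.5152.
Gap = |9.5833 − 13.5152| = 3.9319.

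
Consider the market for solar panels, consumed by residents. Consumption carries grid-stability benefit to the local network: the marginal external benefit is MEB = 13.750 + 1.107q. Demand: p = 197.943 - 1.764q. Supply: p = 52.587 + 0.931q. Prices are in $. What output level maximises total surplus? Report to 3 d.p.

q* = 100.193

Social marginal benefit = demand + MEB = 211.693 - 0.657q.
Set SMB = MC: 211.693 - 0.657q = 52.587 + 0.931q → q* = 100.1927.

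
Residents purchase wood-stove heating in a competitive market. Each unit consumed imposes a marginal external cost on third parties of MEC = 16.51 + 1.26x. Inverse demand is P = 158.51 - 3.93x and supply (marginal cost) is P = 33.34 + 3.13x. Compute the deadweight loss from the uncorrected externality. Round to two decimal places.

Market equilibrium (private): 33.34 + 3.13x = 158.51 - 3.93x → x_m = 17.7295.
Social marginal benefit = demand − MEC = 142.00 - 5.19x.
Set SMB = MC: 142.00 - 5.19x = 33.34 + 3.13x → x* = 13.0601.
Between x* and x_m the wedge MC − SMB runs linearly from 0 to MEC(x_m), so the loss is a triangle.
DWL = ½ × 4.6694 × 38.8491 = 90.7010.

DWL = 90.70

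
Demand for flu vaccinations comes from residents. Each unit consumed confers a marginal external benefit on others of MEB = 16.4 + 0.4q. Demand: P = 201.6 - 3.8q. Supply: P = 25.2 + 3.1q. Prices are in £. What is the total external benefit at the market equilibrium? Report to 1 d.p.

Market equilibrium (private): 25.2 + 3.1q = 201.6 - 3.8q → q_m = 25.5652.
Total external benefit = ∫₀^{q_m} (16.4 + 0.4q) dq = 16.4×25.5652 + ½×0.4×25.5652² = 549.9852.

£550.0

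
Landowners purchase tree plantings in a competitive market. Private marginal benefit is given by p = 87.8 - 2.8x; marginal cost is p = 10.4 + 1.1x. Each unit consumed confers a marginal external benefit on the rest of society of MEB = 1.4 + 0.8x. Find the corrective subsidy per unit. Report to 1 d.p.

Social marginal benefit = demand + MEB = 89.2 - 2.0x.
Set SMB = MC: 89.2 - 2.0x = 10.4 + 1.1x → x* = 25.4194.
The Pigouvian subsidy equals MEB at x*: 1.4 + 0.8×25.4194 = 21.7355.

subsidy = 21.7 per unit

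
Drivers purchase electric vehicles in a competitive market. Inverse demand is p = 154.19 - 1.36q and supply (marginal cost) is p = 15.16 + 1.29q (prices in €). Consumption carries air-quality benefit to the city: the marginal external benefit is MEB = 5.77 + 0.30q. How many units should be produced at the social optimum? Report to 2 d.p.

q* = 61.62

Social marginal benefit = demand + MEB = 159.96 - 1.06q.
Set SMB = MC: 159.96 - 1.06q = 15.16 + 1.29q → q* = 61.6170.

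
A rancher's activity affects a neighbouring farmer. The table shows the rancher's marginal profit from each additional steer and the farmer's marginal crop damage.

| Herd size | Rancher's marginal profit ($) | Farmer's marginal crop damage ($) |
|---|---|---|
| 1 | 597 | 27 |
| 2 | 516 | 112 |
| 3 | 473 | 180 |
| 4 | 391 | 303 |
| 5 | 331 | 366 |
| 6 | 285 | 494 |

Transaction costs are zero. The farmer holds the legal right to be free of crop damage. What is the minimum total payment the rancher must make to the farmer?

$622

Efficient level: marginal profit ≥ marginal crop damage through level 4, so k* = 4.
With the farmer holding the right, the rancher must at least compensate total damage at k*: 27 + 112 + 180 + 303 = 622.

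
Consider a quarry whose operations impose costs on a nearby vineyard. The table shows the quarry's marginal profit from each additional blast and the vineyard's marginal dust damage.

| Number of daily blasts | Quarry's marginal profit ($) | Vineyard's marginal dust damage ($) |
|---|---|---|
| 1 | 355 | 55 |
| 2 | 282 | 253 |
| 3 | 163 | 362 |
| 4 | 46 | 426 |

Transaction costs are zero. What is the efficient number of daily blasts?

Bargaining reaches the level where marginal profit last exceeds marginal dust damage.
That holds through level 2 (282 ≥ 253) but not at 3 (163 < 362).

2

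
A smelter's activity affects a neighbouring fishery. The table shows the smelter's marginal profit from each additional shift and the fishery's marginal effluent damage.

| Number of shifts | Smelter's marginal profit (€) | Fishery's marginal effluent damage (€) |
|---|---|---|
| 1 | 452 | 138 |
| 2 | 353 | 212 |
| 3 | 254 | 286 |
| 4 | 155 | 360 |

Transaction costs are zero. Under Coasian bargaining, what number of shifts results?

2

Bargaining reaches the level where marginal profit last exceeds marginal effluent damage.
That holds through level 2 (353 ≥ 212) but not at 3 (254 < 286).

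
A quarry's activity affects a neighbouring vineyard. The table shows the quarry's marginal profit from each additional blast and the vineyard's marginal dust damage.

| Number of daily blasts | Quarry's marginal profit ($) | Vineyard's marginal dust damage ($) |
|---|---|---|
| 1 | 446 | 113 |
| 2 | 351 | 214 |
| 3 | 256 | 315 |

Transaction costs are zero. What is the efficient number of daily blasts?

2

Bargaining reaches the level where marginal profit last exceeds marginal dust damage.
That holds through level 2 (351 ≥ 214) but not at 3 (256 < 315).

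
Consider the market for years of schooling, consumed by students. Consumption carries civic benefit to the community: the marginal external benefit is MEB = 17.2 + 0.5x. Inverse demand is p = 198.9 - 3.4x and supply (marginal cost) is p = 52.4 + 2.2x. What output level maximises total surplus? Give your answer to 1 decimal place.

x* = 32.1

Social marginal benefit = demand + MEB = 216.1 - 2.9x.
Set SMB = MC: 216.1 - 2.9x = 52.4 + 2.2x → x* = 32.0980.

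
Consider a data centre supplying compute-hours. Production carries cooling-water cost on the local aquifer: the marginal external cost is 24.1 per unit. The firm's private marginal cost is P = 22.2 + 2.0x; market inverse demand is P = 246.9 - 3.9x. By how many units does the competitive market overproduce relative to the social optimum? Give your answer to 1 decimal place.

Market equilibrium (private): 22.2 + 2.0x = 246.9 - 3.9x → x_m = 38.0847.
Social marginal cost = private MC + MEC = 46.3 + 2.0x.
Set SMC = demand: 46.3 + 2.0x = 246.9 - 3.9x → x* = 34.0000.
Gap = |38.0847 − 34.0000| = 4.0847.

4.1 units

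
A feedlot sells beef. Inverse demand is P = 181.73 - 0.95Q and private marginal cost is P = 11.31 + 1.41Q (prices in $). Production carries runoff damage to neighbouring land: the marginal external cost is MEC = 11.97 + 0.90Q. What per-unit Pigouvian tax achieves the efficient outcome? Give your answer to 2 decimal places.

Social marginal cost = private MC + MEC = 23.28 + 2.31Q.
Set SMC = demand: 23.28 + 2.31Q = 181.73 - 0.95Q → Q* = 48.6043.
The Pigouvian tax equals MEC at Q*: 11.97 + 0.90×48.6043 = 55.7139.

tax = $55.71 per unit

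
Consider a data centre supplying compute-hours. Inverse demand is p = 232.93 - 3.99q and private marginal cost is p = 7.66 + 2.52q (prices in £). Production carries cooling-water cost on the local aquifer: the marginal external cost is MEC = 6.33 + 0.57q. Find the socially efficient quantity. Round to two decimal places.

Social marginal cost = private MC + MEC = 13.99 + 3.09q.
Set SMC = demand: 13.99 + 3.09q = 232.93 - 3.99q → q* = 30.9237.

q* = 30.92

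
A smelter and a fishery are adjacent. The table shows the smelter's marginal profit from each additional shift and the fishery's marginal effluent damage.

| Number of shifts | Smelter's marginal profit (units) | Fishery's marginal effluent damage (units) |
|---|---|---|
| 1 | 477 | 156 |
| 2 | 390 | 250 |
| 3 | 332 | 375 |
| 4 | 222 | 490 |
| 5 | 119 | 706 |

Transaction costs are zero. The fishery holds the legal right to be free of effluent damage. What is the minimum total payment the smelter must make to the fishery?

Efficient level: marginal profit ≥ marginal effluent damage through level 2, so k* = 2.
With the fishery holding the right, the smelter must at least compensate total damage at k*: 156 + 250 = 406.

406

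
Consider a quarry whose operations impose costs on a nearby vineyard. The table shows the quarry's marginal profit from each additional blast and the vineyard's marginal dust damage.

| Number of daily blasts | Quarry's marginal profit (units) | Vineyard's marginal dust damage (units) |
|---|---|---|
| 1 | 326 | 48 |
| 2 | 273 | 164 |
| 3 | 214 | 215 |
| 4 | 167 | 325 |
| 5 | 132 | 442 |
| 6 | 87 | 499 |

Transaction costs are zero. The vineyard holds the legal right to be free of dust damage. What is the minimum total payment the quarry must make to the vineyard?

Efficient level: marginal profit ≥ marginal dust damage through level 2, so k* = 2.
With the vineyard holding the right, the quarry must at least compensate total damage at k*: 48 + 164 = 212.

212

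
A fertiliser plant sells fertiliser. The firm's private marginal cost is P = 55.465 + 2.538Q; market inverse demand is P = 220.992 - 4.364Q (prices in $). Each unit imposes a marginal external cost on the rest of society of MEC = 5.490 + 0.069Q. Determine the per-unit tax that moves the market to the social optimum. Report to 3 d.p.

Social marginal cost = private MC + MEC = 60.955 + 2.607Q.
Set SMC = demand: 60.955 + 2.607Q = 220.992 - 4.364Q → Q* = 22.9575.
The Pigouvian tax equals MEC at Q*: 5.490 + 0.069×22.9575 = 7.0741.

tax = $7.074 per unit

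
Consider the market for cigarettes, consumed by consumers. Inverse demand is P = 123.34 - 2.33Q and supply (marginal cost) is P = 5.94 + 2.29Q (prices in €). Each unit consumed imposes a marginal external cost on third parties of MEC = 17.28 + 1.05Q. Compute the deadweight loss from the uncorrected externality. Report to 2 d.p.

Market equilibrium (private): 5.94 + 2.29Q = 123.34 - 2.33Q → Q_m = 25.4113.
Social marginal benefit = demand − MEC = 106.06 - 3.38Q.
Set SMB = MC: 106.06 - 3.38Q = 5.94 + 2.29Q → Q* = 17.6578.
The welfare-loss triangle has base |Q_m − Q*| and height MEC(Q_m) (the vertical gap between SMB and MC is zero at Q* and MEC at Q_m).
DWL = ½ × 7.7535 × 43.9618 = 170.4289.

DWL = €170.43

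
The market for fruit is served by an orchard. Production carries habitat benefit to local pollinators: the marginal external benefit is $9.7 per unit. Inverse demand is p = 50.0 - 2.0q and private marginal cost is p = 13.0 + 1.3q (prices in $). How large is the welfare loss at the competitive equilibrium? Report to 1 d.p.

DWL = $14.3

Market equilibrium (private): 13.0 + 1.3q = 50.0 - 2.0q → q_m = 11.2121.
Social marginal cost = private MC − MEB = 3.3 + 1.3q.
Set SMC = demand: 3.3 + 1.3q = 50.0 - 2.0q → q* = 14.1515.
Height of the DWL triangle at q_m is demand(q_m) − SMC(q_m) = MEB(q_m) = 9.7000.
DWL = ½ × 2.9394 × 9.7000 = 14.2561.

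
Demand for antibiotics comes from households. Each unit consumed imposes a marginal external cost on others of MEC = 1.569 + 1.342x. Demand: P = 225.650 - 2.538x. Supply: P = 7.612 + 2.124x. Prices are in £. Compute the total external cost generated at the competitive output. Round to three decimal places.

Market equilibrium (private): 7.612 + 2.124x = 225.650 - 2.538x → x_m = 46.7692.
Total external cost = ∫₀^{x_m} (1.569 + 1.342x) dx = 1.569×46.7692 + ½×1.342×46.7692² = 1541.0981.

£1541.098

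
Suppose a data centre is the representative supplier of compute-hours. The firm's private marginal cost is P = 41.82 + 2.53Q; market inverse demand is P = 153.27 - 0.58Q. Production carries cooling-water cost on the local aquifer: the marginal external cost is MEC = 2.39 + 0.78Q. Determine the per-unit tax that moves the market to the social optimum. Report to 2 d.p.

tax = 24.26 per unit

Social marginal cost = private MC + MEC = 44.21 + 3.31Q.
Set SMC = demand: 44.21 + 3.31Q = 153.27 - 0.58Q → Q* = 28.0360.
The Pigouvian tax equals MEC at Q*: 2.39 + 0.78×28.0360 = 24.2581.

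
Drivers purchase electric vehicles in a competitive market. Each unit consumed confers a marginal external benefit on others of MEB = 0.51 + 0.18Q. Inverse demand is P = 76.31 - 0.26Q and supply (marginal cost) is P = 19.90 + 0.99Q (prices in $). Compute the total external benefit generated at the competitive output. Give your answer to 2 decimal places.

$206.30

Market equilibrium (private): 19.90 + 0.99Q = 76.31 - 0.26Q → Q_m = 45.1280.
Total external benefit = ∫₀^{Q_m} (0.51 + 0.18Q) dQ = 0.51×45.1280 + ½×0.18×45.1280² = 206.3036.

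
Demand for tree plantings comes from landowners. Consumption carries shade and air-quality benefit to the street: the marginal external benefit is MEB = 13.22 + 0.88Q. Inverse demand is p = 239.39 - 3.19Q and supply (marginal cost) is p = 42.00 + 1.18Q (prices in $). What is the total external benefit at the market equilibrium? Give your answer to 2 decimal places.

$1494.86

Market equilibrium (private): 42.00 + 1.18Q = 239.39 - 3.19Q → Q_m = 45.1693.
Total external benefit = ∫₀^{Q_m} (13.22 + 0.88Q) dQ = 13.22×45.1693 + ½×0.88×45.1693² = 1494.8550.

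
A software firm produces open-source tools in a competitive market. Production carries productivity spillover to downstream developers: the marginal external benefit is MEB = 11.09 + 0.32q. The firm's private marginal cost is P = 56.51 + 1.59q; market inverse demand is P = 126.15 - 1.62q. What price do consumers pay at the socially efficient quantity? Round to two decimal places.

Social marginal cost = private MC − MEB = 45.42 + 1.27q.
Set SMC = demand: 45.42 + 1.27q = 126.15 - 1.62q → q* = 27.9343.
Consumer price on the demand curve at q*: 126.15 − 1.62×27.9343 = 80.8964.

P = 80.90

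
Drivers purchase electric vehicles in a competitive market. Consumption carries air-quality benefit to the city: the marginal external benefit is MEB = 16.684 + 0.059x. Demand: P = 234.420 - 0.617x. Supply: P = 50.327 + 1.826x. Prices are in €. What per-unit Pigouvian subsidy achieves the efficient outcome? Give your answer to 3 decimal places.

Social marginal benefit = demand + MEB = 251.104 - 0.558x.
Set SMB = MC: 251.104 - 0.558x = 50.327 + 1.826x → x* = 84.2185.
The Pigouvian subsidy equals MEB at x*: 16.684 + 0.059×84.2185 = 21.6529.

subsidy = €21.653 per unit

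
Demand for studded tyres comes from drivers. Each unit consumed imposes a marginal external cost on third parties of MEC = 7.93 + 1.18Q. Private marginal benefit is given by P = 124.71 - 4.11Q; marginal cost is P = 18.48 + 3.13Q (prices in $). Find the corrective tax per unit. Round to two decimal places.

Social marginal benefit = demand − MEC = 116.78 - 5.29Q.
Set SMB = MC: 116.78 - 5.29Q = 18.48 + 3.13Q → Q* = 11.6746.
The Pigouvian tax equals MEC at Q*: 7.93 + 1.18×11.6746 = 21.7060.

tax = $21.71 per unit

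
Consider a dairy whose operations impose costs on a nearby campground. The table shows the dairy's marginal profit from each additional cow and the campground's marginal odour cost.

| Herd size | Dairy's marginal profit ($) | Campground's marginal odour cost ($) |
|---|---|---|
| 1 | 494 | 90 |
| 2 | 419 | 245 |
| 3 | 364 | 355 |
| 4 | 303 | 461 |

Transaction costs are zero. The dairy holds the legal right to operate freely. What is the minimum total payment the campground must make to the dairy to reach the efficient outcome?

$303

Left alone the dairy would choose level 4 (marginal profit stays positive).
Efficient level: k* = 3 (marginal profit ≥ marginal odour cost through 3).
The campground must at least cover the dairy's forgone profit from cutting 4→3: 303 = 303.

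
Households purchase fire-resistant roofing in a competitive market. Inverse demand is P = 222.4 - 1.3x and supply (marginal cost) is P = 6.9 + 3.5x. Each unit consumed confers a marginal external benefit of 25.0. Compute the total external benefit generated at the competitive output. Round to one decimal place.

1122.4

Market equilibrium (private): 6.9 + 3.5x = 222.4 - 1.3x → x_m = 44.8958.
Total external benefit = MEB × x_m = 25.0 × 44.8958 = 1122.3950.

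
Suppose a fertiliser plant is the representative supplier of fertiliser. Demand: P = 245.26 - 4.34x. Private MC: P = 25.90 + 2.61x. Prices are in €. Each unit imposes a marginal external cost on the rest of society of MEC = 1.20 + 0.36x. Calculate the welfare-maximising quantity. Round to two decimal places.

x* = 29.84

Social marginal cost = private MC + MEC = 27.10 + 2.97x.
Set SMC = demand: 27.10 + 2.97x = 245.26 - 4.34x → x* = 29.8440.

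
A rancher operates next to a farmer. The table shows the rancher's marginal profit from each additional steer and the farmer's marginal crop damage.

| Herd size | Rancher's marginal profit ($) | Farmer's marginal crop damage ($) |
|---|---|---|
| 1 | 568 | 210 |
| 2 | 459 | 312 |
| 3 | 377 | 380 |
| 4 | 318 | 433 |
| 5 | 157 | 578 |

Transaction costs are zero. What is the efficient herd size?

2

Bargaining reaches the level where marginal profit last exceeds marginal crop damage.
That holds through level 2 (459 ≥ 312) but not at 3 (377 < 380).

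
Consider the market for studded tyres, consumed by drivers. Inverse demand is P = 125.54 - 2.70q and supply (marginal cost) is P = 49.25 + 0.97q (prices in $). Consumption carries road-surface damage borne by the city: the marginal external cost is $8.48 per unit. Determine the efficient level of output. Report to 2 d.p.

Social marginal benefit = demand − MEC = 117.06 - 2.70q.
Set SMB = MC: 117.06 - 2.70q = 49.25 + 0.97q → q* = 18.4768.

q* = 18.48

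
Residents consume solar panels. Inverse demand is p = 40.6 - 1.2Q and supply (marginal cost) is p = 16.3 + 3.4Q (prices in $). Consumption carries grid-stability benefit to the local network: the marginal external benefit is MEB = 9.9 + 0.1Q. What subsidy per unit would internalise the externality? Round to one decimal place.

Social marginal benefit = demand + MEB = 50.5 - 1.1Q.
Set SMB = MC: 50.5 - 1.1Q = 16.3 + 3.4Q → Q* = 7.6000.
The Pigouvian subsidy equals MEB at Q*: 9.9 + 0.1×7.6000 = 10.6600.

subsidy = $10.7 per unit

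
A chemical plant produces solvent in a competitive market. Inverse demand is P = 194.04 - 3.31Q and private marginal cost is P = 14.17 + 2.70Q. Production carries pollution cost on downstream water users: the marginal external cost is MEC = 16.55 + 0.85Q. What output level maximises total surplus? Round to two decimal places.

Social marginal cost = private MC + MEC = 30.72 + 3.55Q.
Set SMC = demand: 30.72 + 3.55Q = 194.04 - 3.31Q → Q* = 23.8076.

Q* = 23.81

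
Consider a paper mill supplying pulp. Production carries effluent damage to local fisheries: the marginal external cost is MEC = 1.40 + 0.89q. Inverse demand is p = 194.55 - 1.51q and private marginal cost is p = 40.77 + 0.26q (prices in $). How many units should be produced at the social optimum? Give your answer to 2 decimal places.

q* = 57.29

Social marginal cost = private MC + MEC = 42.17 + 1.15q.
Set SMC = demand: 42.17 + 1.15q = 194.55 - 1.51q → q* = 57.2857.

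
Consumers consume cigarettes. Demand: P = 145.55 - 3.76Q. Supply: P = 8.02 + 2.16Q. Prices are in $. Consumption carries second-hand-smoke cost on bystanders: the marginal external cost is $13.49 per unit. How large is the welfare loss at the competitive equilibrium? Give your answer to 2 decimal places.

DWL = $15.37

Market equilibrium (private): 8.02 + 2.16Q = 145.55 - 3.76Q → Q_m = 23.2314.
Social marginal benefit = demand − MEC = 132.06 - 3.76Q.
Set SMB = MC: 132.06 - 3.76Q = 8.02 + 2.16Q → Q* = 20.9527.
Between Q* and Q_m the wedge MC − SMB runs linearly from 0 to MEC(Q_m), so the loss is a triangle.
DWL = ½ × 2.2787 × 13.4900 = 15.3698.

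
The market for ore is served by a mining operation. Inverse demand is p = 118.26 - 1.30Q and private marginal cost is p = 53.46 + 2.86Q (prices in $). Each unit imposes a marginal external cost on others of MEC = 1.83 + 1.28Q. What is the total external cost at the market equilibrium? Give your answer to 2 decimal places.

$183.80

Market equilibrium (private): 53.46 + 2.86Q = 118.26 - 1.30Q → Q_m = 15.5769.
Total external cost = ∫₀^{Q_m} (1.83 + 1.28Q) dQ = 1.83×15.5769 + ½×1.28×15.5769² = 183.7952.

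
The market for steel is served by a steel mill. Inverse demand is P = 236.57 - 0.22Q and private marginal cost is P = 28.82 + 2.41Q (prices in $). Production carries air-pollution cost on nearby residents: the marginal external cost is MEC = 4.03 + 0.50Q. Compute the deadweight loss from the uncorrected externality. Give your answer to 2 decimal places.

DWL = $302.64

Market equilibrium (private): 28.82 + 2.41Q = 236.57 - 0.22Q → Q_m = 78.9924.
Social marginal cost = private MC + MEC = 32.85 + 2.91Q.
Set SMC = demand: 32.85 + 2.91Q = 236.57 - 0.22Q → Q* = 65.0863.
The welfare-loss triangle has base |Q_m − Q*| and height MEC(Q_m) (the vertical gap between SMC and demand is zero at Q* and MEC at Q_m).
DWL = ½ × 13.9061 × 43.5262 = 302.6398.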